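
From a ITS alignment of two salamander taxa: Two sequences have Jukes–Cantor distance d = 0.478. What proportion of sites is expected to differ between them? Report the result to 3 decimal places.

0.353

p = (3/4)(1 − e^(−4d/3)) = 0.75 × (1 − e^(-0.637333)) = 0.75 × (1 − 0.528701) = 0.353474.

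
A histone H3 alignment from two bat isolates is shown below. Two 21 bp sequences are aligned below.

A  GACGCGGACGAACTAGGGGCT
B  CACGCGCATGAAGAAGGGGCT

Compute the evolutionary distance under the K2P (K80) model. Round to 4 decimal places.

Of 21 sites, 1 differences are transitions and 4 are transversions, so P = 1/21 ≈ 0.047619 and Q = 4/21 ≈ 0.190476.
Under the Kimura two-parameter model, d = −½ ln(1 − 2P − Q) − ¼ ln(1 − 2Q).
1 − 2P − Q = 0.714286, giving −½ ln(0.714286) = 0.168236.
1 − 2Q = 0.619048, giving −¼ ln(0.619048) = 0.119893.
d = 0.168236 + 0.119893 = 0.288129.

0.2881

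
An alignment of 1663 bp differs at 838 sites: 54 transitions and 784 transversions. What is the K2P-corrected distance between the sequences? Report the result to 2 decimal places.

P = 54/1663 ≈ 0.032471 and Q = 784/1663 ≈ 0.471437.
Under the Kimura two-parameter model, d = −½ ln(1 − 2P − Q) − ¼ ln(1 − 2Q).
1 − 2P − Q = 0.463621, giving −½ ln(0.463621) = 0.384344.
1 − 2Q = 0.057126, giving −¼ ln(0.057126) = 0.715624.
d = 0.384344 + 0.715624 = 1.099968.

1.10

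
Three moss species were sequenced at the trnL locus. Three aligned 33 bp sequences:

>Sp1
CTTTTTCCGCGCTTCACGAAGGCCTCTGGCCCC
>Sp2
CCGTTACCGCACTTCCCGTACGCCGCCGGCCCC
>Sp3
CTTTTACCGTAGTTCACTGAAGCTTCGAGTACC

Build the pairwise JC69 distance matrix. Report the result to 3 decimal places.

Sp1–Sp2: 9/33 sites differ → p ≈ 0.272727, d = −0.75 ln(1 − 0.363636) = 0.338988 ≈ 0.339.
Sp1–Sp3: 12/33 sites differ → p ≈ 0.363636, d = −0.75 ln(1 − 0.484848) = 0.497470 ≈ 0.497.
Sp2–Sp3: 14/33 sites differ → p ≈ 0.424242, d = −0.75 ln(1 − 0.565656) = 0.625439 ≈ 0.625.

d(Sp1,Sp2) = 0.339, d(Sp1,Sp3) = 0.497, d(Sp2,Sp3) = 0.625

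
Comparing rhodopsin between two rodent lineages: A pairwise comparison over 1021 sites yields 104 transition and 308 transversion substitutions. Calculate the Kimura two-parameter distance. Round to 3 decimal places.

P = 104/1021 ≈ 0.101861 and Q = 308/1021 ≈ 0.301665.
Under the Kimura two-parameter model, d = −½ ln(1 − 2P − Q) − ¼ ln(1 − 2Q).
1 − 2P − Q = 0.494613, giving −½ ln(0.494613) = 0.351990.
1 − 2Q = 0.39667, giving −¼ ln(0.39667) = 0.231163.
d = 0.351990 + 0.231163 = 0.583153.

0.583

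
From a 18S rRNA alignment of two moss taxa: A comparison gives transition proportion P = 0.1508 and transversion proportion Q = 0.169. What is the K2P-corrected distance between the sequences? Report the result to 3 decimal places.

0.421

Under the Kimura two-parameter model, d = −½ ln(1 − 2P − Q) − ¼ ln(1 − 2Q).
1 − 2P − Q = 0.5294, giving −½ ln(0.5294) = 0.318005.
1 − 2Q = 0.662, giving −¼ ln(0.662) = 0.103122.
d = 0.318005 + 0.103122 = 0.421127.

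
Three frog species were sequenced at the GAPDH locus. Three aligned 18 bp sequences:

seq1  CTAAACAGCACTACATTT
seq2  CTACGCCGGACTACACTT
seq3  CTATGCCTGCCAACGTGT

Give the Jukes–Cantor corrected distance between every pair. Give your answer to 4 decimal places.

seq1–seq2: 5/18 sites differ → p ≈ 0.277778, d = −0.75 ln(1 − 0.370371) = 0.346968 ≈ 0.3470.
seq1–seq3: 9/18 sites differ → p = 0.5, d = −0.75 ln(1 − 0.666667) = 0.823960 ≈ 0.8240.
seq2–seq3: 7/18 sites differ → p ≈ 0.388889, d = −0.75 ln(1 − 0.518519) = 0.548166 ≈ 0.5482.

d(seq1,seq2) = 0.3470, d(seq1,seq3) = 0.8240, d(seq2,seq3) = 0.5482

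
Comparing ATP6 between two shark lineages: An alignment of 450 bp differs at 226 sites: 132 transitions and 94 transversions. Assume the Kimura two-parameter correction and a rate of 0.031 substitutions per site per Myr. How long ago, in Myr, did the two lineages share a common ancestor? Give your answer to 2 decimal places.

14.98

P = 132/450 ≈ 0.293333 and Q = 94/450 ≈ 0.208889.
Under the Kimura two-parameter model, d = −½ ln(1 − 2P − Q) − ¼ ln(1 − 2Q).
1 − 2P − Q = 0.204445, giving −½ ln(0.204445) = 0.793728.
1 − 2Q = 0.582222, giving −¼ ln(0.582222) = 0.135226.
d = 0.793728 + 0.135226 = 0.928954.
Under a molecular clock d = 2μt, so t = d/(2μ) = 0.928954 / (2 × 0.031) = 14.98 Myr.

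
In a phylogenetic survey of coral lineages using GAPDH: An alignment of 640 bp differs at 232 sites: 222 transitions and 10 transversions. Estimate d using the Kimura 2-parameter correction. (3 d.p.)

P = 222/640 = 0.346875 and Q = 10/640 = 0.015625.
Under the Kimura two-parameter model, d = −½ ln(1 − 2P − Q) − ¼ ln(1 − 2Q).
1 − 2P − Q = 0.290625, giving −½ ln(0.290625) = 0.617861.
1 − 2Q = 0.96875, giving −¼ ln(0.96875) = 0.007937.
d = 0.617861 + 0.007937 = 0.625798.

0.626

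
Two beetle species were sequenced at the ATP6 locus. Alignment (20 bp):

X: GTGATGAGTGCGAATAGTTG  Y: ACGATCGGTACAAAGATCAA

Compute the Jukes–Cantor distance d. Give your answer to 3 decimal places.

0.991

The sequences differ at 11 of 20 sites, so p = 11/20 = 0.55.
d = −(3/4) ln(1 − 4p/3) = −0.75 ln(1 − 0.733333) = −0.75 ln(0.266667)
  = −0.75 × (-1.321755) = 0.991316 substitutions/site.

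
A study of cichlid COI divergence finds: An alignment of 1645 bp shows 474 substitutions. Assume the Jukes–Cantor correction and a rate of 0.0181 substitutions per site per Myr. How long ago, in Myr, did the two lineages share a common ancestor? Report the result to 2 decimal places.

10.04

p = 474/1645 ≈ 0.288146.
d = −(3/4) ln(1 − 4p/3) = −0.75 ln(1 − 0.384195) = −0.75 ln(0.615805)
  = −0.75 × (-0.484825) = 0.363619 substitutions/site.
Under a molecular clock d = 2μt, so t = d/(2μ) = 0.363619 / (2 × 0.0181) = 10.04 Myr.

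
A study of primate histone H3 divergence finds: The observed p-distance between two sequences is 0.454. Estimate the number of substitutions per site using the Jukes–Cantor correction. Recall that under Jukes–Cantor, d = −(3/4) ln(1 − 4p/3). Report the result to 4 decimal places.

d = −(3/4) ln(1 − 4p/3) = −0.75 ln(1 − 0.605333) = −0.75 ln(0.394667)
  = −0.75 × (-0.929713) = 0.697285 substitutions/site.

0.6973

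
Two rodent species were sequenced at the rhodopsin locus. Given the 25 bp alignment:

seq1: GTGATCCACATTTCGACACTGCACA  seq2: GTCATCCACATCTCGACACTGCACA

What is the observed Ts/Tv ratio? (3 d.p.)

Transitions are A↔G and C↔T; transversions are all other mismatches.
Transitions: 1. Transversions: 1.
R = 1/1 = 1.000.

1.000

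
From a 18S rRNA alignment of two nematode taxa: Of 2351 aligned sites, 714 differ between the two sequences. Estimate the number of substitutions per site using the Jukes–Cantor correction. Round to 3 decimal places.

0.389

p = 714/2351 ≈ 0.303701.
d = −(3/4) ln(1 − 4p/3) = −0.75 ln(1 − 0.404935) = −0.75 ln(0.595065)
  = −0.75 × (-0.519085) = 0.389314 substitutions/site.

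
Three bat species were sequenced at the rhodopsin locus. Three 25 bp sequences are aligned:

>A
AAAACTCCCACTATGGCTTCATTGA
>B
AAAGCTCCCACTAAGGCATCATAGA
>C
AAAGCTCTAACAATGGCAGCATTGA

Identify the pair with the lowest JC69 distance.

A and B

A–B: 4/25 differ, p = 0.160, d = 0.180.
A–C: 6/25 differ, p = 0.240, d = 0.289.
B–C: 6/25 differ, p = 0.240, d = 0.289.
The smallest distance is between A and B.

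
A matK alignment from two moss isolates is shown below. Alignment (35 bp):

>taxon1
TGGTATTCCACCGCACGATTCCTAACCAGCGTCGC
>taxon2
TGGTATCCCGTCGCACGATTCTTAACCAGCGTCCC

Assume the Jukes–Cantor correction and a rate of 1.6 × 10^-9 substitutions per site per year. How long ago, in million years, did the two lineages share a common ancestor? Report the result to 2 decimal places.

The sequences differ at 5 of 35 sites (7, 10, 11, 22, 34), so p = 5/35 ≈ 0.142857.
d = −(3/4) ln(1 − 4p/3) = −0.75 ln(1 − 0.190476) = −0.75 ln(0.809524)
  = −0.75 × (-0.211309) = 0.158482 substitutions/site.
Under a molecular clock d = 2μt, so t = d/(2μ) = 0.158482 / (2 × 1.6 × 10^-9) = 49.53 million years.

49.53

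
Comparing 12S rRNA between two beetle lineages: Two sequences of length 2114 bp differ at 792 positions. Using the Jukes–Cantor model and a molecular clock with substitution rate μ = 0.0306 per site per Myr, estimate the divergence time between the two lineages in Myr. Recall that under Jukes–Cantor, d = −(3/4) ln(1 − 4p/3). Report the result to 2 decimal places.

8.48

p = 792/2114 ≈ 0.374645.
d = −(3/4) ln(1 − 4p/3) = −0.75 ln(1 − 0.499527) = −0.75 ln(0.500473)
  = −0.75 × (-0.692202) = 0.519152 substitutions/site.
Under a molecular clock d = 2μt, so t = d/(2μ) = 0.519152 / (2 × 0.0306) = 8.48 Myr.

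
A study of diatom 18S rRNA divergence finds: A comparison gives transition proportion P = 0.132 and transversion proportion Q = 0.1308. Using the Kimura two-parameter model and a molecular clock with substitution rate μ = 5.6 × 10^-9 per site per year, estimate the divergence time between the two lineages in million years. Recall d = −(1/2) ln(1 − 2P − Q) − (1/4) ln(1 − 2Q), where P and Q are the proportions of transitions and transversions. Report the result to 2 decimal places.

29.19

Under the Kimura two-parameter model, d = −½ ln(1 − 2P − Q) − ¼ ln(1 − 2Q).
1 − 2P − Q = 0.6052, giving −½ ln(0.6052) = 0.251098.
1 − 2Q = 0.7384, giving −¼ ln(0.7384) = 0.075817.
d = 0.251098 + 0.075817 = 0.326915.
Under a molecular clock d = 2μt, so t = d/(2μ) = 0.326915 / (2 × 5.6 × 10^-9) = 29.19 million years.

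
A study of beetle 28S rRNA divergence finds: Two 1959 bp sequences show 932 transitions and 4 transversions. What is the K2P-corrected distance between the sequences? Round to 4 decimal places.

P = 932/1959 ≈ 0.475753 and Q = 4/1959 ≈ 0.002042.
Under the Kimura two-parameter model, d = −½ ln(1 − 2P − Q) − ¼ ln(1 − 2Q).
1 − 2P − Q = 0.046452, giving −½ ln(0.046452) = 1.534668.
1 − 2Q = 0.995916, giving −¼ ln(0.995916) = 0.001023.
d = 1.534668 + 0.001023 = 1.535691.

1.5357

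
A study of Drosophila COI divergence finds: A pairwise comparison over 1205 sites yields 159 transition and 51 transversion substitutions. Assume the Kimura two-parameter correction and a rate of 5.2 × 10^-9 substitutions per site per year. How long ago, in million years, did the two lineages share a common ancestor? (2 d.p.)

19.70

P = 159/1205 ≈ 0.13195 and Q = 51/1205 ≈ 0.042324.
Under the Kimura two-parameter model, d = −½ ln(1 − 2P − Q) − ¼ ln(1 − 2Q).
1 − 2P − Q = 0.693776, giving −½ ln(0.693776) = 0.182803.
1 − 2Q = 0.915352, giving −¼ ln(0.915352) = 0.022112.
d = 0.182803 + 0.022112 = 0.204915.
Under a molecular clock d = 2μt, so t = d/(2μ) = 0.204915 / (2 × 5.2 × 10^-9) = 19.70 million years.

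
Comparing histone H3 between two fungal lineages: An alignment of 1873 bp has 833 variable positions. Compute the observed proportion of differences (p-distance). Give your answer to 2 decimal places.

p = 833/1873 = 0.444741… ≈ 0.44 (to 2 d.p.).

0.44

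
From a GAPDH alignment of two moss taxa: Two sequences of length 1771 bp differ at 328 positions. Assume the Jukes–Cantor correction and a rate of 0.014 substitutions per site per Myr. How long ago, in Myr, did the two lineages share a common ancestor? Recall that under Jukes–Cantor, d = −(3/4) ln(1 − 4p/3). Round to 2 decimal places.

7.60

p = 328/1771 ≈ 0.185206.
d = −(3/4) ln(1 − 4p/3) = −0.75 ln(1 − 0.246941) = −0.75 ln(0.753059)
  = −0.75 × (-0.283612) = 0.212709 substitutions/site.
Under a molecular clock d = 2μt, so t = d/(2μ) = 0.212709 / (2 × 0.014) = 7.60 Myr.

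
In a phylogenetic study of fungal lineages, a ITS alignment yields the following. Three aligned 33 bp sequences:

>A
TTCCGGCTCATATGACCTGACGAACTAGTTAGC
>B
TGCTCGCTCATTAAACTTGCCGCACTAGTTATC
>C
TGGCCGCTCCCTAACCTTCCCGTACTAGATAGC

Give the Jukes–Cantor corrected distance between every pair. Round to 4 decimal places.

A–B: 10/33 sites differ → p ≈ 0.30303, d = −0.75 ln(1 − 0.40404) = 0.388186 ≈ 0.3882.
A–C: 14/33 sites differ → p ≈ 0.424242, d = −0.75 ln(1 − 0.565656) = 0.625439 ≈ 0.6254.
B–C: 9/33 sites differ → p ≈ 0.272727, d = −0.75 ln(1 − 0.363636) = 0.338988 ≈ 0.3390.

d(A,B) = 0.3882, d(A,C) = 0.6254, d(B,C) = 0.3390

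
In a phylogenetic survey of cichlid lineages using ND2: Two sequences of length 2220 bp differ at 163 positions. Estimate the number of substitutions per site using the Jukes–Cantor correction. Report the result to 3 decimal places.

p = 163/2220 ≈ 0.073423.
d = −(3/4) ln(1 − 4p/3) = −0.75 ln(1 − 0.097897) = −0.75 ln(0.902103)
  = −0.75 × (-0.103027) = 0.077270 substitutions/site.

0.077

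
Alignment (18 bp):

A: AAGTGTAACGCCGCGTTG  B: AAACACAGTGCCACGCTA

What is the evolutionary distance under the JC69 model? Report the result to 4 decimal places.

The sequences differ at 9 of 18 sites (3, 4, 5, 6, 8, 9, 13, 16, 18), so p = 9/18 = 0.5.
d = −(3/4) ln(1 − 4p/3) = −0.75 ln(1 − 0.666667) = −0.75 ln(0.333333)
  = −0.75 × (-1.098613) = 0.823960 substitutions/site.

0.8240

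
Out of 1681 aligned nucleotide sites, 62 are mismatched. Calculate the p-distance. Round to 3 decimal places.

0.037

p = 62/1681 = 0.036882… ≈ 0.037 (to 3 d.p.).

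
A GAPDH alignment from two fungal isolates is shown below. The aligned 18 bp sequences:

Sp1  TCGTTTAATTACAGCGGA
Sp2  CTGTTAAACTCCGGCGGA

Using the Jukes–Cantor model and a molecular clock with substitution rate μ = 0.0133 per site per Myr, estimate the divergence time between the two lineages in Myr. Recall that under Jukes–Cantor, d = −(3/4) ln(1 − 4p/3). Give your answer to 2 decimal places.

The sequences differ at 6 of 18 sites (1, 2, 6, 9, 11, 13), so p = 6/18 ≈ 0.333333.
d = −(3/4) ln(1 − 4p/3) = −0.75 ln(1 − 0.444444) = −0.75 ln(0.555556)
  = −0.75 × (-0.587786) = 0.440840 substitutions/site.
Under a molecular clock d = 2μt, so t = d/(2μ) = 0.440840 / (2 × 0.0133) = 16.57 Myr.

16.57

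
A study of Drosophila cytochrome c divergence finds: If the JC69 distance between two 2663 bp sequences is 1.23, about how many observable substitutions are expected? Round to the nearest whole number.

Invert JC69: p = (3/4)(1 − e^(−4d/3)) = 0.75 × (1 − e^(-1.64)) = 0.75 × (1 − 0.193980) = 0.604515.
Expected differing sites = pL ≈ 0.604515 × 2663 = 1609.823445 ≈ 1610.

1610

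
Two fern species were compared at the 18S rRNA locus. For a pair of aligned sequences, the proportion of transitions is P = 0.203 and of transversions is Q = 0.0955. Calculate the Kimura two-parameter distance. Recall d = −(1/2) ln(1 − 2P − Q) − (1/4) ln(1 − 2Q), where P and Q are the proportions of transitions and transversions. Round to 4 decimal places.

Under the Kimura two-parameter model, d = −½ ln(1 − 2P − Q) − ¼ ln(1 − 2Q).
1 − 2P − Q = 0.4985, giving −½ ln(0.4985) = 0.348076.
1 − 2Q = 0.809, giving −¼ ln(0.809) = 0.052989.
d = 0.348076 + 0.052989 = 0.401065.

0.4011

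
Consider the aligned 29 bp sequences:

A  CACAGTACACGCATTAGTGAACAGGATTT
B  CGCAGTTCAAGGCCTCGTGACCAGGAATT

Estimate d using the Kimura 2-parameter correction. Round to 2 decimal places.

0.40

Of 29 sites, 2 differences are transitions and 7 are transversions, so P = 2/29 ≈ 0.068966 and Q = 7/29 ≈ 0.241379.
Under the Kimura two-parameter model, d = −½ ln(1 − 2P − Q) − ¼ ln(1 − 2Q).
1 − 2P − Q = 0.620689, giving −½ ln(0.620689) = 0.238463.
1 − 2Q = 0.517242, giving −¼ ln(0.517242) = 0.164811.
d = 0.238463 + 0.164811 = 0.403274.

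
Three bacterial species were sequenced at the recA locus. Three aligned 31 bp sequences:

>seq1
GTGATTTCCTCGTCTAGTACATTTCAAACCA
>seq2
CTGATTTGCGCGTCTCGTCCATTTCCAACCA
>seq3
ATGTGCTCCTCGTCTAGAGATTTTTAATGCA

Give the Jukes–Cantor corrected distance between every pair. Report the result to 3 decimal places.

d(seq1,seq2) = 0.224, d(seq1,seq3) = 0.481, d(seq2,seq3) = 0.777

seq1–seq2: 6/31 sites differ → p ≈ 0.193548, d = −0.75 ln(1 − 0.258064) = 0.223869 ≈ 0.224.
seq1–seq3: 11/31 sites differ → p ≈ 0.354839, d = −0.75 ln(1 − 0.473119) = 0.480585 ≈ 0.481.
seq2–seq3: 15/31 sites differ → p ≈ 0.483871, d = −0.75 ln(1 − 0.645161) = 0.777068 ≈ 0.777.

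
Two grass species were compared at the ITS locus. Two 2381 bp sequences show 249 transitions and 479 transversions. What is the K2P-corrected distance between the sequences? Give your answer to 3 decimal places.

P = 249/2381 ≈ 0.104578 and Q = 479/2381 ≈ 0.201176.
Under the Kimura two-parameter model, d = −½ ln(1 − 2P − Q) − ¼ ln(1 − 2Q).
1 − 2P − Q = 0.589668, giving −½ ln(0.589668) = 0.264098.
1 − 2Q = 0.597648, giving −¼ ln(0.597648) = 0.128688.
d = 0.264098 + 0.128688 = 0.392786.

0.393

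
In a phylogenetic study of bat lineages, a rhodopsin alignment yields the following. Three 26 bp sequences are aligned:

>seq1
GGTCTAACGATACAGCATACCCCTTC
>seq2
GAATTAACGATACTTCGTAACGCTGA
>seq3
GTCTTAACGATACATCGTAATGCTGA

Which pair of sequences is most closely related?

seq1–seq2: 10/26 differ, p = 0.385, d = 0.539.
seq1–seq3: 10/26 differ, p = 0.385, d = 0.539.
seq2–seq3: 4/26 differ, p = 0.154, d = 0.172.
The smallest distance is between seq2 and seq3.

seq2 and seq3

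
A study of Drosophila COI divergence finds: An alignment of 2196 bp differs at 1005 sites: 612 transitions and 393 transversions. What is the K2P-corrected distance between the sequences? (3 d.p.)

0.777

P = 612/2196 ≈ 0.278689 and Q = 393/2196 ≈ 0.178962.
Under the Kimura two-parameter model, d = −½ ln(1 − 2P − Q) − ¼ ln(1 − 2Q).
1 − 2P − Q = 0.26366, giving −½ ln(0.26366) = 0.666547.
1 − 2Q = 0.642076, giving −¼ ln(0.642076) = 0.110762.
d = 0.666547 + 0.110762 = 0.777309.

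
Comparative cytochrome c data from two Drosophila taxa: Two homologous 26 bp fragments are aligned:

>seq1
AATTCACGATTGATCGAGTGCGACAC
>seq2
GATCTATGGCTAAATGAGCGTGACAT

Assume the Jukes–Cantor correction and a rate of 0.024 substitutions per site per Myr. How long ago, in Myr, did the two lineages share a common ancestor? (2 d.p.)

14.93

The sequences differ at 12 of 26 sites, so p = 12/26 ≈ 0.461538.
d = −(3/4) ln(1 − 4p/3) = −0.75 ln(1 − 0.615384) = −0.75 ln(0.384616)
  = −0.75 × (-0.955510) = 0.716633 substitutions/site.
Under a molecular clock d = 2μt, so t = d/(2μ) = 0.716633 / (2 × 0.024) = 14.93 Myr.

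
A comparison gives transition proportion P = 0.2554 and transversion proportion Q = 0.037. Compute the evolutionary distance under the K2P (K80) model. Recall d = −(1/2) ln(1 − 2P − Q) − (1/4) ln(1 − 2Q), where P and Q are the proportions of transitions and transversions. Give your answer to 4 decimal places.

Under the Kimura two-parameter model, d = −½ ln(1 − 2P − Q) − ¼ ln(1 − 2Q).
1 − 2P − Q = 0.4522, giving −½ ln(0.4522) = 0.396815.
1 − 2Q = 0.926, giving −¼ ln(0.926) = 0.019220.
d = 0.396815 + 0.019220 = 0.416035.

0.4160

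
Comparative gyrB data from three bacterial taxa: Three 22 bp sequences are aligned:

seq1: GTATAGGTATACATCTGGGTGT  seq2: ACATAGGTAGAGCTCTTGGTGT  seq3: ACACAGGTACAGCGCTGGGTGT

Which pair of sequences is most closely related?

seq1–seq2: 6/22 differ, p = 0.273, d = 0.339.
seq1–seq3: 7/22 differ, p = 0.318, d = 0.414.
seq2–seq3: 4/22 differ, p = 0.182, d = 0.208.
The smallest distance is between seq2 and seq3.

seq2 and seq3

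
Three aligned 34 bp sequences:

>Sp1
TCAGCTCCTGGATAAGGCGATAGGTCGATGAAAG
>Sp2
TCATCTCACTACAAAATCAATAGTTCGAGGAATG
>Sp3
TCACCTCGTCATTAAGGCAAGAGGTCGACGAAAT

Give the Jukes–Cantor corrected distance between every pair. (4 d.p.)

Sp1–Sp2: 13/34 sites differ → p ≈ 0.382353, d = −0.75 ln(1 − 0.509804) = 0.534712 ≈ 0.5347.
Sp1–Sp3: 9/34 sites differ → p ≈ 0.264706, d = −0.75 ln(1 − 0.352941) = 0.326488 ≈ 0.3265.
Sp2–Sp3: 13/34 sites differ → p ≈ 0.382353, d = −0.75 ln(1 − 0.509804) = 0.534712 ≈ 0.5347.

d(Sp1,Sp2) = 0.5347, d(Sp1,Sp3) = 0.3265, d(Sp2,Sp3) = 0.5347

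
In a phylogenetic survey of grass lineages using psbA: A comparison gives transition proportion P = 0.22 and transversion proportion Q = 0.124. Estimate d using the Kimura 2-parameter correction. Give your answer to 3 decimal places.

0.486

Under the Kimura two-parameter model, d = −½ ln(1 − 2P − Q) − ¼ ln(1 − 2Q).
1 − 2P − Q = 0.436, giving −½ ln(0.436) = 0.415057.
1 − 2Q = 0.752, giving −¼ ln(0.752) = 0.071255.
d = 0.415057 + 0.071255 = 0.486312.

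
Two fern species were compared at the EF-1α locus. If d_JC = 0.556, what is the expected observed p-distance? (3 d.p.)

p = (3/4)(1 − e^(−4d/3)) = 0.75 × (1 − e^(-0.741333)) = 0.75 × (1 − 0.476478) = 0.392642.

0.393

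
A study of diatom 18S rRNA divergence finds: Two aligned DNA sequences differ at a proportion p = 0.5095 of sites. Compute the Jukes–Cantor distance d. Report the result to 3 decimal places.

0.853

d = −(3/4) ln(1 − 4p/3) = −0.75 ln(1 − 0.679333) = −0.75 ln(0.320667)
  = −0.75 × (-1.137352) = 0.853014 substitutions/site.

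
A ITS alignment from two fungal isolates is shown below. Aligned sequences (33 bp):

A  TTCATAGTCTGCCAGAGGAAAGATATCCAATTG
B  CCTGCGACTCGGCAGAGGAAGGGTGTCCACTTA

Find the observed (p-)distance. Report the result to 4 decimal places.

The sequences differ at 16 of 33 positions.
p = 16/33 = 0.484848… ≈ 0.4848 (to 4 d.p.).

0.4848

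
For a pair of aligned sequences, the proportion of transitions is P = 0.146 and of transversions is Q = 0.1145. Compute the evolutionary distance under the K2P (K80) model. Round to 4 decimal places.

0.3259

Under the Kimura two-parameter model, d = −½ ln(1 − 2P − Q) − ¼ ln(1 − 2Q).
1 − 2P − Q = 0.5935, giving −½ ln(0.5935) = 0.260859.
1 − 2Q = 0.771, giving −¼ ln(0.771) = 0.065017.
d = 0.260859 + 0.065017 = 0.325876.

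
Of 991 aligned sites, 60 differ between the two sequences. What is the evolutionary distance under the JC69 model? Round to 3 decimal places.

0.063

p = 60/991 ≈ 0.060545.
d = −(3/4) ln(1 − 4p/3) = −0.75 ln(1 − 0.080727) = −0.75 ln(0.919273)
  = −0.75 × (-0.084172) = 0.063129 substitutions/site.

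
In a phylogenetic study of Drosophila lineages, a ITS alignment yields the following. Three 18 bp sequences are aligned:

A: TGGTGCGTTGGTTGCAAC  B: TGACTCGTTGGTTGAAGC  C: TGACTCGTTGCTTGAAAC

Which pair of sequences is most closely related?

A–B: 5/18 differ, p = 0.278, d = 0.347.
A–C: 5/18 differ, p = 0.278, d = 0.347.
B–C: 2/18 differ, p = 0.111, d = 0.120.
The smallest distance is between B and C.

B and C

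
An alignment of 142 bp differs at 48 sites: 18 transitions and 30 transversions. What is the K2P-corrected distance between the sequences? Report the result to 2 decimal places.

0.45

P = 18/142 ≈ 0.126761 and Q = 30/142 ≈ 0.211268.
Under the Kimura two-parameter model, d = −½ ln(1 − 2P − Q) − ¼ ln(1 − 2Q).
1 − 2P − Q = 0.53521, giving −½ ln(0.53521) = 0.312548.
1 − 2Q = 0.577464, giving −¼ ln(0.577464) = 0.137277.
d = 0.312548 + 0.137277 = 0.449825.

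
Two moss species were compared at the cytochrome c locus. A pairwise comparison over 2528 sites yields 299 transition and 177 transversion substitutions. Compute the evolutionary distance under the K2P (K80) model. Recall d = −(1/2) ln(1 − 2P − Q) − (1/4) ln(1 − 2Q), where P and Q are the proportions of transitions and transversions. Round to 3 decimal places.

0.221

P = 299/2528 ≈ 0.118275 and Q = 177/2528 ≈ 0.070016.
Under the Kimura two-parameter model, d = −½ ln(1 − 2P − Q) − ¼ ln(1 − 2Q).
1 − 2P − Q = 0.693434, giving −½ ln(0.693434) = 0.183050.
1 − 2Q = 0.859968, giving −¼ ln(0.859968) = 0.037715.
d = 0.183050 + 0.037715 = 0.220765.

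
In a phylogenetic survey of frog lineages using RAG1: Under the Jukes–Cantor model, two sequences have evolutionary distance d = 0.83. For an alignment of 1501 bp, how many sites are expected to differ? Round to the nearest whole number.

754

Invert JC69: p = (3/4)(1 − e^(−4d/3)) = 0.75 × (1 − e^(-1.106667)) = 0.75 × (1 − 0.330659) = 0.502006.
Expected differing sites = pL ≈ 0.502006 × 1501 = 753.511006 ≈ 754.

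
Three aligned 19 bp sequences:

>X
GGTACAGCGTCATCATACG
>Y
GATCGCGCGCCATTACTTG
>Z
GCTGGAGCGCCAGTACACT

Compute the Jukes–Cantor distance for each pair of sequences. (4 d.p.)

X–Y: 9/19 sites differ → p ≈ 0.473684, d = −0.75 ln(1 − 0.631579) = 0.748897 ≈ 0.7489.
X–Z: 8/19 sites differ → p ≈ 0.421053, d = −0.75 ln(1 − 0.561404) = 0.618132 ≈ 0.6181.
Y–Z: 7/19 sites differ → p ≈ 0.368421, d = −0.75 ln(1 − 0.491228) = 0.506816 ≈ 0.5068.

d(X,Y) = 0.7489, d(X,Z) = 0.6181, d(Y,Z) = 0.5068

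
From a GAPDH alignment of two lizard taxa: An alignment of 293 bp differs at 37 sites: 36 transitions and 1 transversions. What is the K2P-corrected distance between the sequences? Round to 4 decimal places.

P = 36/293 ≈ 0.122867 and Q = 1/293 ≈ 0.003413.
Under the Kimura two-parameter model, d = −½ ln(1 − 2P − Q) − ¼ ln(1 − 2Q).
1 − 2P − Q = 0.750853, giving −½ ln(0.750853) = 0.143273.
1 − 2Q = 0.993174, giving −¼ ln(0.993174) = 0.001712.
d = 0.143273 + 0.001712 = 0.144985.

0.1450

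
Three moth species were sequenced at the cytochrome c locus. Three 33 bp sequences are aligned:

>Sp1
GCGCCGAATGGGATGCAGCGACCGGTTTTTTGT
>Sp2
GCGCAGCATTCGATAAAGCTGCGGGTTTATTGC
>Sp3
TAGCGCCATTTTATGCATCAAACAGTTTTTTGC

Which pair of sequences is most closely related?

Sp1 and Sp2

Sp1–Sp2: 11/33 differ, p = 0.333, d = 0.441.
Sp1–Sp3: 13/33 differ, p = 0.394, d = 0.559.
Sp2–Sp3: 15/33 differ, p = 0.455, d = 0.699.
The smallest distance is between Sp1 and Sp2.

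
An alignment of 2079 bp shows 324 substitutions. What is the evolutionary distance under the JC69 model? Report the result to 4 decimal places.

0.1747

p = 324/2079 ≈ 0.155844.
d = −(3/4) ln(1 − 4p/3) = −0.75 ln(1 − 0.207792) = −0.75 ln(0.792208)
  = −0.75 × (-0.232931) = 0.174698 substitutions/site.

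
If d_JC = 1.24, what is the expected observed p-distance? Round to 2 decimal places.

0.61

p = (3/4)(1 − e^(−4d/3)) = 0.75 × (1 − e^(-1.653333)) = 0.75 × (1 − 0.191411) = 0.606442.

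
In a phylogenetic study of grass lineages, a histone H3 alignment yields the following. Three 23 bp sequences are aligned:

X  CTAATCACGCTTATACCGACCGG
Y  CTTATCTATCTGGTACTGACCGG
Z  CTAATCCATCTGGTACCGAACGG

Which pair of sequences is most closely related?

X–Y: 7/23 differ, p = 0.304, d = 0.390.
X–Z: 6/23 differ, p = 0.261, d = 0.321.
Y–Z: 4/23 differ, p = 0.174, d = 0.198.
The smallest distance is between Y and Z.

Y and Z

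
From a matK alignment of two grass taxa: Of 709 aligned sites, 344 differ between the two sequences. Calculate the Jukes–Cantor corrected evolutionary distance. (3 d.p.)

0.781

p = 344/709 ≈ 0.48519.
d = −(3/4) ln(1 − 4p/3) = −0.75 ln(1 − 0.64692) = −0.75 ln(0.35308)
  = −0.75 × (-1.041061) = 0.780796 substitutions/site.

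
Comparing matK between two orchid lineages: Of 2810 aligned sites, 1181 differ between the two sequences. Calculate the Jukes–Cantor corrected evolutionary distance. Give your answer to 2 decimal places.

0.62

p = 1181/2810 ≈ 0.420285.
d = −(3/4) ln(1 − 4p/3) = −0.75 ln(1 − 0.56038) = −0.75 ln(0.43962)
  = −0.75 × (-0.821845) = 0.616384 substitutions/site.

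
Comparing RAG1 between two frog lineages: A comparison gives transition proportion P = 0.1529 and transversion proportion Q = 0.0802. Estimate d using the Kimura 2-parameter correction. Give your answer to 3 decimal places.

Under the Kimura two-parameter model, d = −½ ln(1 − 2P − Q) − ¼ ln(1 − 2Q).
1 − 2P − Q = 0.614, giving −½ ln(0.614) = 0.243880.
1 − 2Q = 0.8396, giving −¼ ln(0.8396) = 0.043707.
d = 0.243880 + 0.043707 = 0.287587.

0.288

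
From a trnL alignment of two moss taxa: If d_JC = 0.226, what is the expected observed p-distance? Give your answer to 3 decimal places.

0.195

p = (3/4)(1 − e^(−4d/3)) = 0.75 × (1 − e^(-0.301333)) = 0.75 × (1 − 0.739831) = 0.195127.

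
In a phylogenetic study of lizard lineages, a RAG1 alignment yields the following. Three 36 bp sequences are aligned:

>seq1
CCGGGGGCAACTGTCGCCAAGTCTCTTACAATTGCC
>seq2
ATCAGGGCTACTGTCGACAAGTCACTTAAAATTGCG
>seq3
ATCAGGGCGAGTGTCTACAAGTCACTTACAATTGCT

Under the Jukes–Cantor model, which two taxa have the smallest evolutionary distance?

seq2 and seq3

seq1–seq2: 9/36 differ, p = 0.250, d = 0.304.
seq1–seq3: 10/36 differ, p = 0.278, d = 0.347.
seq2–seq3: 5/36 differ, p = 0.139, d = 0.154.
The smallest distance is between seq2 and seq3.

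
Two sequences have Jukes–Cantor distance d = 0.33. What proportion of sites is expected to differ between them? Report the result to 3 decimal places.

p = (3/4)(1 − e^(−4d/3)) = 0.75 × (1 − e^(-0.44)) = 0.75 × (1 − 0.644036) = 0.266973.

0.267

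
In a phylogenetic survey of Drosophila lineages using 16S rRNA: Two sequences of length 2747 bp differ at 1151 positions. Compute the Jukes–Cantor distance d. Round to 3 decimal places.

p = 1151/2747 ≈ 0.419003.
d = −(3/4) ln(1 − 4p/3) = −0.75 ln(1 − 0.558671) = −0.75 ln(0.441329)
  = −0.75 × (-0.817965) = 0.613474 substitutions/site.

0.613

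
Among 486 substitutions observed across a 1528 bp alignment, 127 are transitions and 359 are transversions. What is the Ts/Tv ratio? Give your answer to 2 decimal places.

R = 127/359 = 0.353760… ≈ 0.35 (to 2 d.p.).

0.35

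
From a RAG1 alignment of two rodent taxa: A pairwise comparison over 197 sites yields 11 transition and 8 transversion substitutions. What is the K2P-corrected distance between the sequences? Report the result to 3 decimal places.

0.104

P = 11/197 ≈ 0.055838 and Q = 8/197 ≈ 0.040609.
Under the Kimura two-parameter model, d = −½ ln(1 − 2P − Q) − ¼ ln(1 − 2Q).
1 − 2P − Q = 0.847715, giving −½ ln(0.847715) = 0.082605.
1 − 2Q = 0.918782, giving −¼ ln(0.918782) = 0.021177.
d = 0.082605 + 0.021177 = 0.103782.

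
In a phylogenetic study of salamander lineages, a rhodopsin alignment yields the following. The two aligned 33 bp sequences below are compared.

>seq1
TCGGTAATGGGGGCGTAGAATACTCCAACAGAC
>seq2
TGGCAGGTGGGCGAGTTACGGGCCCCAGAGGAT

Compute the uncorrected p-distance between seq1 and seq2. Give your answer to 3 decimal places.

The sequences differ at 18 of 33 positions.
p = 18/33 = 0.545454… ≈ 0.545 (to 3 d.p.).

0.545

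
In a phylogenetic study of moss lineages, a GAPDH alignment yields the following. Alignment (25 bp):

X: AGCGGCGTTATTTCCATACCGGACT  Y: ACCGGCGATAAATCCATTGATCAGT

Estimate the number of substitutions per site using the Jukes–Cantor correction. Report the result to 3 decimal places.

The sequences differ at 10 of 25 sites (2, 8, 11, 12, 18, 19, 20, 21, 22, 24), so p = 10/25 = 0.4.
d = −(3/4) ln(1 − 4p/3) = −0.75 ln(1 − 0.533333) = −0.75 ln(0.466667)
  = −0.75 × (-0.762139) = 0.571604 substitutions/site.

0.572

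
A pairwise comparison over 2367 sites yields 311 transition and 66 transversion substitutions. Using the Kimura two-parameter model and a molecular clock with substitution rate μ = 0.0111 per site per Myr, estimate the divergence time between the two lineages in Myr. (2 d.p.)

8.38

P = 311/2367 ≈ 0.13139 and Q = 66/2367 ≈ 0.027883.
Under the Kimura two-parameter model, d = −½ ln(1 − 2P − Q) − ¼ ln(1 − 2Q).
1 − 2P − Q = 0.709337, giving −½ ln(0.709337) = 0.171712.
1 − 2Q = 0.944234, giving −¼ ln(0.944234) = 0.014345.
d = 0.171712 + 0.014345 = 0.186057.
Under a molecular clock d = 2μt, so t = d/(2μ) = 0.186057 / (2 × 0.0111) = 8.38 Myr.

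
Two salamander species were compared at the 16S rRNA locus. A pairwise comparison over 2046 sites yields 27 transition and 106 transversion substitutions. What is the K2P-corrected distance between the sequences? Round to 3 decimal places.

0.068

P = 27/2046 ≈ 0.013196 and Q = 106/2046 ≈ 0.051808.
Under the Kimura two-parameter model, d = −½ ln(1 − 2P − Q) − ¼ ln(1 − 2Q).
1 − 2P − Q = 0.9218, giving −½ ln(0.9218) = 0.040713.
1 − 2Q = 0.896384, giving −¼ ln(0.896384) = 0.027347.
d = 0.040713 + 0.027347 = 0.068060.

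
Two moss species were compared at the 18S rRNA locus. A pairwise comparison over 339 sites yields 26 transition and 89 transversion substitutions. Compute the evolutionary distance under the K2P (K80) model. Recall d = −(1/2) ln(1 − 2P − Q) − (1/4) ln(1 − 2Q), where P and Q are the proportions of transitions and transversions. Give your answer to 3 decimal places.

0.455

P = 26/339 ≈ 0.076696 and Q = 89/339 ≈ 0.262537.
Under the Kimura two-parameter model, d = −½ ln(1 − 2P − Q) − ¼ ln(1 − 2Q).
1 − 2P − Q = 0.584071, giving −½ ln(0.584071) = 0.268866.
1 − 2Q = 0.474926, giving −¼ ln(0.474926) = 0.186149.
d = 0.268866 + 0.186149 = 0.455015.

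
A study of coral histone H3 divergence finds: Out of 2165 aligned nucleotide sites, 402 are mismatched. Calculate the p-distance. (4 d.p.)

0.1857

p = 402/2165 = 0.185681… ≈ 0.1857 (to 4 d.p.).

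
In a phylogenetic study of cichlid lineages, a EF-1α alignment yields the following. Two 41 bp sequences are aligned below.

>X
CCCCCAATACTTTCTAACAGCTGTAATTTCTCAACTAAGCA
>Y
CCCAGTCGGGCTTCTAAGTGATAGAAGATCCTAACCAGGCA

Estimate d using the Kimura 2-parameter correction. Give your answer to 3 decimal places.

0.723

Of 41 sites, 7 differences are transitions and 12 are transversions, so P = 7/41 ≈ 0.170732 and Q = 12/41 ≈ 0.292683.
Under the Kimura two-parameter model, d = −½ ln(1 − 2P − Q) − ¼ ln(1 − 2Q).
1 − 2P − Q = 0.365853, giving −½ ln(0.365853) = 0.502762.
1 − 2Q = 0.414634, giving −¼ ln(0.414634) = 0.220090.
d = 0.502762 + 0.220090 = 0.722852.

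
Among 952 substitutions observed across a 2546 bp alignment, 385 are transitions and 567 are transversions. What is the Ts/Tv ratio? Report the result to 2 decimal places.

0.68

R = 385/567 = 0.679012… ≈ 0.68 (to 2 d.p.).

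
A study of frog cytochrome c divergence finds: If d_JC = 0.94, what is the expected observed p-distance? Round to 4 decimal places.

p = (3/4)(1 − e^(−4d/3)) = 0.75 × (1 − e^(-1.253333)) = 0.75 × (1 − 0.285551) = 0.535837.

0.5358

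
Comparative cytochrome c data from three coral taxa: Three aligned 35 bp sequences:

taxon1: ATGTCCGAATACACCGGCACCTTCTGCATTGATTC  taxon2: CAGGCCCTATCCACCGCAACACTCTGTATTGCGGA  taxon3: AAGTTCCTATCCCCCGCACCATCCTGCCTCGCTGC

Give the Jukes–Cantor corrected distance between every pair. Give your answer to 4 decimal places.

taxon1–taxon2: 15/35 sites differ → p ≈ 0.428571, d = −0.75 ln(1 − 0.571428) = 0.635472 ≈ 0.6355.
taxon1–taxon3: 15/35 sites differ → p ≈ 0.428571, d = −0.75 ln(1 − 0.571428) = 0.635472 ≈ 0.6355.
taxon2–taxon3: 12/35 sites differ → p ≈ 0.342857, d = −0.75 ln(1 − 0.457143) = 0.458182 ≈ 0.4582.

d(taxon1,taxon2) = 0.6355, d(taxon1,taxon3) = 0.6355, d(taxon2,taxon3) = 0.4582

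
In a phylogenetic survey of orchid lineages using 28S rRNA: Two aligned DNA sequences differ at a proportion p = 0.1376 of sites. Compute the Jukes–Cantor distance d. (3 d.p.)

d = −(3/4) ln(1 − 4p/3) = −0.75 ln(1 − 0.183467) = −0.75 ln(0.816533)
  = −0.75 × (-0.202688) = 0.152016 substitutions/site.

0.152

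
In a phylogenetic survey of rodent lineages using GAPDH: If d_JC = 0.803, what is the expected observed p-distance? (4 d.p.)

0.4929

p = (3/4)(1 − e^(−4d/3)) = 0.75 × (1 − e^(-1.070667)) = 0.75 × (1 − 0.342780) = 0.492915.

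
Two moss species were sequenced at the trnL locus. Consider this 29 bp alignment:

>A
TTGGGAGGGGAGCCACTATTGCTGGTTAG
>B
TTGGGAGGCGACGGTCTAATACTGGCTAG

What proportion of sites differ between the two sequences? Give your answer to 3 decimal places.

The sequences differ at 8 of 29 positions (sites 9, 12, 13, 14, 15, 19, 21, 26).
p = 8/29 = 0.275862… ≈ 0.276 (to 3 d.p.).

0.276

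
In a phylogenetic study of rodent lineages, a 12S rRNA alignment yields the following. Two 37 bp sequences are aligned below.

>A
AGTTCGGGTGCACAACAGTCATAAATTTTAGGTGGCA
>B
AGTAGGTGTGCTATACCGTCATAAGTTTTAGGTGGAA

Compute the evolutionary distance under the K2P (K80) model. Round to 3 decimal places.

Of 37 sites, 1 differences are transitions and 8 are transversions, so P = 1/37 ≈ 0.027027 and Q = 8/37 ≈ 0.216216.
Under the Kimura two-parameter model, d = −½ ln(1 − 2P − Q) − ¼ ln(1 − 2Q).
1 − 2P − Q = 0.72973, giving −½ ln(0.72973) = 0.157540.
1 − 2Q = 0.567568, giving −¼ ln(0.567568) = 0.141599.
d = 0.157540 + 0.141599 = 0.299139.

0.299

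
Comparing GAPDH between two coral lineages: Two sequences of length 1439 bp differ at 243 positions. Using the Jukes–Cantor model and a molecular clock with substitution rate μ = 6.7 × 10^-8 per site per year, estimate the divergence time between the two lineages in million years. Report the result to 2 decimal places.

p = 243/1439 ≈ 0.168867.
d = −(3/4) ln(1 − 4p/3) = −0.75 ln(1 − 0.225156) = −0.75 ln(0.774844)
  = −0.75 × (-0.255094) = 0.191321 substitutions/site.
Under a molecular clock d = 2μt, so t = d/(2μ) = 0.191321 / (2 × 6.7 × 10^-8) = 1.43 million years.

1.43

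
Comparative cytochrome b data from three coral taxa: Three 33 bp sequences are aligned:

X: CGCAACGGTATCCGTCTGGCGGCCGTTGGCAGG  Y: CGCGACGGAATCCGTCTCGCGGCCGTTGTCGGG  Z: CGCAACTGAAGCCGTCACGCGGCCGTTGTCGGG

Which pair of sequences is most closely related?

X–Y: 5/33 differ, p = 0.152, d = 0.169.
X–Z: 7/33 differ, p = 0.212, d = 0.249.
Y–Z: 4/33 differ, p = 0.121, d = 0.132.
The smallest distance is between Y and Z.

Y and Z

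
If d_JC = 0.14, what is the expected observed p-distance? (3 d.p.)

p = (3/4)(1 − e^(−4d/3)) = 0.75 × (1 − e^(-0.186667)) = 0.75 × (1 − 0.829720) = 0.127710.

0.128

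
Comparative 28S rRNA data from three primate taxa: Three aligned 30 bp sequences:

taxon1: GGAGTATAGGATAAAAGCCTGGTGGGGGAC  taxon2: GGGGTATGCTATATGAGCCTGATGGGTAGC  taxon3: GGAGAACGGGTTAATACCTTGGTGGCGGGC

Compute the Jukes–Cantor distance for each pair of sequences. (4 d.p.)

d(taxon1,taxon2) = 0.4408, d(taxon1,taxon3) = 0.3831, d(taxon2,taxon3) = 0.7301

taxon1–taxon2: 10/30 sites differ → p ≈ 0.333333, d = −0.75 ln(1 − 0.444444) = 0.440839 ≈ 0.4408.
taxon1–taxon3: 9/30 sites differ → p = 0.3, d = −0.75 ln(1 − 0.4) = 0.383119 ≈ 0.3831.
taxon2–taxon3: 14/30 sites differ → p ≈ 0.466667, d = −0.75 ln(1 − 0.622223) = 0.730088 ≈ 0.7301.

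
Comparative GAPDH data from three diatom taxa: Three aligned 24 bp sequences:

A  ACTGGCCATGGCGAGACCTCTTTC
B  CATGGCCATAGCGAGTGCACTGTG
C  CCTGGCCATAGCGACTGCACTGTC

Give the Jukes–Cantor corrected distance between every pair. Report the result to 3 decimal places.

A–B: 8/24 sites differ → p ≈ 0.333333, d = −0.75 ln(1 − 0.444444) = 0.440839 ≈ 0.441.
A–C: 7/24 sites differ → p ≈ 0.291667, d = −0.75 ln(1 − 0.388889) = 0.369358 ≈ 0.369.
B–C: 3/24 sites differ → p = 0.125, d = −0.75 ln(1 − 0.166667) = 0.136741 ≈ 0.137.

d(A,B) = 0.441, d(A,C) = 0.369, d(B,C) = 0.137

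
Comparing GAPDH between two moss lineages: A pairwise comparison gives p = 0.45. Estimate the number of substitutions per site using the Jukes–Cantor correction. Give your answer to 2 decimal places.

d = −(3/4) ln(1 − 4p/3) = −0.75 ln(1 − 0.6) = −0.75 ln(0.4)
  = −0.75 × (-0.916291) = 0.687218 substitutions/site.

0.69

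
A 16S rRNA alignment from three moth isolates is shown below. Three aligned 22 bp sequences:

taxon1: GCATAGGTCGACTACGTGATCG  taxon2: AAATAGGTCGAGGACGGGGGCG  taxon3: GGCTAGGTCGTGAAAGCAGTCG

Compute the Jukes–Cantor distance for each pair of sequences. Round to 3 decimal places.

d(taxon1,taxon2) = 0.414, d(taxon1,taxon3) = 0.591, d(taxon2,taxon3) = 0.591

taxon1–taxon2: 7/22 sites differ → p ≈ 0.318182, d = −0.75 ln(1 − 0.424243) = 0.414052 ≈ 0.414.
taxon1–taxon3: 9/22 sites differ → p ≈ 0.409091, d = −0.75 ln(1 − 0.545455) = 0.591344 ≈ 0.591.
taxon2–taxon3: 9/22 sites differ → p ≈ 0.409091, d = −0.75 ln(1 − 0.545455) = 0.591344 ≈ 0.591.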